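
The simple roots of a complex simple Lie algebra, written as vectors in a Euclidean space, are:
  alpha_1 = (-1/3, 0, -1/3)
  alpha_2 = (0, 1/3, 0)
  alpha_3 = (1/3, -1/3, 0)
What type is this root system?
type B_3

Compute the Cartan integers a_ij = 2(alpha_i, alpha_j)/(alpha_j, alpha_j); the resulting 3x3 Cartan matrix is
[[2, 0, -1], [0, 2, -1], [-1, -2, 2]].
The roots have two lengths (squared-length ratio 2:1); the short ones are alpha_{2}. The associated Dynkin diagram is a chain of 3 nodes with a double edge at one end; the terminal node there is the unique short simple root (B_3), so the type is B_3 (the algebra so(7)).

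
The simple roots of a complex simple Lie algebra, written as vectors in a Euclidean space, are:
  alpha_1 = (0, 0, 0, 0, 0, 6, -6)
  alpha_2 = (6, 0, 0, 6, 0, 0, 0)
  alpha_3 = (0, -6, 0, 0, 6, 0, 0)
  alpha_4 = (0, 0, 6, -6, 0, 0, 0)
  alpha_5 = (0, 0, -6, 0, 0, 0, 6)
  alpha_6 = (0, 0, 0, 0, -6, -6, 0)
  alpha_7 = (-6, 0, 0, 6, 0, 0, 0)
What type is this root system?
D_7 (so(14))

Compute the Cartan integers a_ij = 2(alpha_i, alpha_j)/(alpha_j, alpha_j); the resulting 7x7 Cartan matrix is
[[2, 0, 0, 0, -1, -1, 0], [0, 2, 0, -1, 0, 0, 0], [0, 0, 2, 0, 0, -1, 0], [0, -1, 0, 2, -1, 0, -1], [-1, 0, 0, -1, 2, 0, 0], [-1, 0, -1, 0, 0, 2, 0], [0, 0, 0, -1, 0, 0, 2]].
All simple roots have the same length, so the diagram is simply laced. The associated Dynkin diagram is a chain of 5 nodes with a fork of two nodes at one end (D_7), so the type is D_7 (the algebra so(14)).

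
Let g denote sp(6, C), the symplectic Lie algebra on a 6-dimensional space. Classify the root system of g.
C3

This is sp(6), which has dimension 6(6+1)/2 = 21 and rank 6/2 = 3. In the classification of classical Lie algebras, the symplectic algebra sp(2n) has type C_n; here n = 3, so the Dynkin diagram is a chain of 3 nodes with a double edge at one end; the terminal node there is the unique long simple root (C_3). Hence the type is C_3.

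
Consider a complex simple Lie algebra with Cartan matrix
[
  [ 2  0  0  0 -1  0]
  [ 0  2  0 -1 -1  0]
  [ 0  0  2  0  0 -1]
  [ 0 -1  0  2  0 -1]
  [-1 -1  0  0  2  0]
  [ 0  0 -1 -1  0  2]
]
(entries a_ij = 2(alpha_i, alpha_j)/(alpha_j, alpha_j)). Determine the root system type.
The matrix has rank 6 with 2's on the diagonal. Reading the off-diagonal entries as Dynkin edges (a single edge where a_ij = a_ji = -1; a double or triple edge where a_ij * a_ji = 2 or 3), the diagram is a chain of 6 nodes with single edges (A_6). One simple-root ordering that puts it in standard form is (alpha_1, alpha_5, alpha_2, alpha_4, alpha_6, alpha_3). So the algebra is type A_6, i.e. sl(7).

A6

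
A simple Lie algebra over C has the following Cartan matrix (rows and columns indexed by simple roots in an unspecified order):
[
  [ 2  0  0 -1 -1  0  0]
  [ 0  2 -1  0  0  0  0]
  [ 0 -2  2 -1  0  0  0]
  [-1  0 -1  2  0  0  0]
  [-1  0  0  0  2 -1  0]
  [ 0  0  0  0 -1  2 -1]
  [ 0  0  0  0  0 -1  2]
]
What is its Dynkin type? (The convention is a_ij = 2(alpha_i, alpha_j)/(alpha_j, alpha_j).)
The matrix has rank 7 with 2's on the diagonal. Reading the off-diagonal entries as Dynkin edges (a single edge where a_ij = a_ji = -1; a double or triple edge where a_ij * a_ji = 2 or 3), the diagram is a chain of 7 nodes with a double edge at one end; the terminal node there is the unique short simple root (B_7). One simple-root ordering that puts it in standard form is (alpha_7, alpha_6, alpha_5, alpha_1, alpha_4, alpha_3, alpha_2). So the algebra is type B_7, i.e. so(15).

B_7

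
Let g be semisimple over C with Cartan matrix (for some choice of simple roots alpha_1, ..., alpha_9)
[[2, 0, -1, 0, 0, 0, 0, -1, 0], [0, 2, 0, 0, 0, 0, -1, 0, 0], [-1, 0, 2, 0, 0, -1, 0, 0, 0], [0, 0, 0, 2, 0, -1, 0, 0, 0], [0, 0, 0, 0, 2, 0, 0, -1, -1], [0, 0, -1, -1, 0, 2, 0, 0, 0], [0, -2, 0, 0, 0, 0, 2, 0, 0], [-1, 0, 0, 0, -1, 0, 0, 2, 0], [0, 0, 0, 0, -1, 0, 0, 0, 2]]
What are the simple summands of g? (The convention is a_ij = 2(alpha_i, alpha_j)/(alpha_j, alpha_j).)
The diagram associated to this matrix has two connected components: the simple roots {alpha_1, alpha_3, alpha_4, alpha_5, alpha_6, alpha_8, alpha_9} form a chain of 7 nodes with single edges (A_7), and {alpha_2, alpha_7} form a chain of 2 nodes with a double edge at one end; the terminal node there is the unique short simple root (B_2). A semisimple Lie algebra decomposes uniquely as the direct sum of simple ideals, one per connected component of its Dynkin diagram, so g ≅ A_7 ⊕ B_2 (dimension 63 + 10 = 73).

A7 + B2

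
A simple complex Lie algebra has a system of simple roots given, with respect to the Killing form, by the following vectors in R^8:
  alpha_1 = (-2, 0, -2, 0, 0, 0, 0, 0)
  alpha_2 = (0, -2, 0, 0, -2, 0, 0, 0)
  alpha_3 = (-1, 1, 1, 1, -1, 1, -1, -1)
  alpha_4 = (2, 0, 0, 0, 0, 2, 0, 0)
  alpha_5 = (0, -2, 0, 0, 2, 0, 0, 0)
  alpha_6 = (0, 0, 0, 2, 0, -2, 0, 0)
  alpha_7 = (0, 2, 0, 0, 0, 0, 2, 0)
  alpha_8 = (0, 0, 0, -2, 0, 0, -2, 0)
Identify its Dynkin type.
E_8

Compute the Cartan integers a_ij = 2(alpha_i, alpha_j)/(alpha_j, alpha_j); the resulting 8x8 Cartan matrix is
[[2, 0, 0, -1, 0, 0, 0, 0], [0, 2, 0, 0, 0, 0, -1, 0], [0, 0, 2, 0, -1, 0, 0, 0], [-1, 0, 0, 2, 0, -1, 0, 0], [0, 0, -1, 0, 2, 0, -1, 0], [0, 0, 0, -1, 0, 2, 0, -1], [0, -1, 0, 0, -1, 0, 2, -1], [0, 0, 0, 0, 0, -1, -1, 2]].
All simple roots have the same length, so the diagram is simply laced. The associated Dynkin diagram is a chain of 7 nodes with one extra node attached to the third node from one end (E_8), so the type is E_8.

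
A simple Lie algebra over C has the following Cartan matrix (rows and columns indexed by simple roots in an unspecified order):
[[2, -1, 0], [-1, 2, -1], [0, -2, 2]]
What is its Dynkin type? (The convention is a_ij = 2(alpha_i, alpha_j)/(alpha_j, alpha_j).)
The matrix has rank 3 with 2's on the diagonal. Reading the off-diagonal entries as Dynkin edges (a single edge where a_ij = a_ji = -1; a double or triple edge where a_ij * a_ji = 2 or 3), the diagram is a chain of 3 nodes with a double edge at one end; the terminal node there is the unique long simple root (C_3). One simple-root ordering that puts it in standard form is (alpha_1, alpha_2, alpha_3). So the algebra is type C_3, i.e. sp(6).

C_3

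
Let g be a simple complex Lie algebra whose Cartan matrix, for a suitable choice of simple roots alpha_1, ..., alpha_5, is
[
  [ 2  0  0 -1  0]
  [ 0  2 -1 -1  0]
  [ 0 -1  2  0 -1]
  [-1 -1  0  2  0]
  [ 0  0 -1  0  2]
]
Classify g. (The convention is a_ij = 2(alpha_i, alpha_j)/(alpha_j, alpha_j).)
The matrix has rank 5 with 2's on the diagonal. Reading the off-diagonal entries as Dynkin edges (a single edge where a_ij = a_ji = -1; a double or triple edge where a_ij * a_ji = 2 or 3), the diagram is a chain of 5 nodes with single edges (A_5). One simple-root ordering that puts it in standard form is (alpha_1, alpha_4, alpha_2, alpha_3, alpha_5). So the algebra is type A_5, i.e. sl(6).

A5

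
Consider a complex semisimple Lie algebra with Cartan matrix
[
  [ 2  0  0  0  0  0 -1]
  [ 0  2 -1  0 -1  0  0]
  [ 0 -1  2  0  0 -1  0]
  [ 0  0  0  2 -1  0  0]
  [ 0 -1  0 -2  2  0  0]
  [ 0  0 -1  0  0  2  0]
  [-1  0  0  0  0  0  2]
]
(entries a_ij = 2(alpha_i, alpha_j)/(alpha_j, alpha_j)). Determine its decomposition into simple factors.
A_2 ⊕ B_5

The diagram associated to this matrix has two connected components: the simple roots {alpha_1, alpha_7} form a chain of 2 nodes with single edges (A_2), and {alpha_2, alpha_3, alpha_4, alpha_5, alpha_6} form a chain of 5 nodes with a double edge at one end; the terminal node there is the unique short simple root (B_5). A semisimple Lie algebra decomposes uniquely as the direct sum of simple ideals, one per connected component of its Dynkin diagram, so g ≅ A_2 ⊕ B_5 (dimension 8 + 55 = 63).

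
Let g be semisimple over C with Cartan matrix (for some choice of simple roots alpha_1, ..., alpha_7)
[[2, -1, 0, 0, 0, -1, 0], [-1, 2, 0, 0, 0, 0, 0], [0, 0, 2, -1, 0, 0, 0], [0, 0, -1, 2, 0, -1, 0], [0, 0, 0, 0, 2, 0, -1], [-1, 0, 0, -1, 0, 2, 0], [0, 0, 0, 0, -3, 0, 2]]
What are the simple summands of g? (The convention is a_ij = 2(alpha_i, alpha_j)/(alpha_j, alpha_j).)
type A_5 + type G_2

The diagram associated to this matrix has two connected components: the simple roots {alpha_1, alpha_2, alpha_3, alpha_4, alpha_6} form a chain of 5 nodes with single edges (A_5), and {alpha_5, alpha_7} form two nodes joined by a triple edge (G_2). A semisimple Lie algebra decomposes uniquely as the direct sum of simple ideals, one per connected component of its Dynkin diagram, so g ≅ A_5 ⊕ G_2 (dimension 35 + 14 = 49).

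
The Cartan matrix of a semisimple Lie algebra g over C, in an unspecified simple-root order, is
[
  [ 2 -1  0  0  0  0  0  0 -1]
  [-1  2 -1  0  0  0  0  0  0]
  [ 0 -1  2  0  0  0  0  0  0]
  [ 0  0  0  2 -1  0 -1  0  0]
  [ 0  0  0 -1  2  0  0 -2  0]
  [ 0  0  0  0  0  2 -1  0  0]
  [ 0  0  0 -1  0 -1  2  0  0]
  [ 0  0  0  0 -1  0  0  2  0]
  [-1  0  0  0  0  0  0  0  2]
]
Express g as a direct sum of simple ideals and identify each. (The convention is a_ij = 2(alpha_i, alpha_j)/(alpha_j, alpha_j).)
The diagram associated to this matrix has two connected components: the simple roots {alpha_1, alpha_2, alpha_3, alpha_9} form a chain of 4 nodes with single edges (A_4), and {alpha_4, alpha_5, alpha_6, alpha_7, alpha_8} form a chain of 5 nodes with a double edge at one end; the terminal node there is the unique short simple root (B_5). A semisimple Lie algebra decomposes uniquely as the direct sum of simple ideals, one per connected component of its Dynkin diagram, so g ≅ A_4 ⊕ B_5 (dimension 24 + 55 = 79).

A4 ⊕ B5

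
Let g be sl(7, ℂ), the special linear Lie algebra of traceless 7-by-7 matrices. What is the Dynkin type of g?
A_6

This is sl(7), which has dimension 7^2 - 1 = 48 and rank 7 - 1 = 6 (a Cartan subalgebra is the diagonal traceless matrices). In the classification of classical Lie algebras, the special linear algebra sl(n+1) has type A_n; here n = 6, so the Dynkin diagram is a chain of 6 nodes with single edges (A_6). Hence the type is A_6.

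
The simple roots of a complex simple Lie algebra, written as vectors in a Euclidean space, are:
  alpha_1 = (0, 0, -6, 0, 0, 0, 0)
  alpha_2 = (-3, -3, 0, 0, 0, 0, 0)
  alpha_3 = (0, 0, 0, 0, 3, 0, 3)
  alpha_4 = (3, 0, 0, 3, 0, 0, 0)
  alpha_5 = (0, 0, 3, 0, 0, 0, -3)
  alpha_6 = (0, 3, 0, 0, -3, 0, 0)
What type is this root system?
C_6

Compute the Cartan integers a_ij = 2(alpha_i, alpha_j)/(alpha_j, alpha_j); the resulting 6x6 Cartan matrix is
[[2, 0, 0, 0, -2, 0], [0, 2, 0, -1, 0, -1], [0, 0, 2, 0, -1, -1], [0, -1, 0, 2, 0, 0], [-1, 0, -1, 0, 2, 0], [0, -1, -1, 0, 0, 2]].
The roots have two lengths (squared-length ratio 2:1); the short ones are alpha_{2,3,4,5,6}. The associated Dynkin diagram is a chain of 6 nodes with a double edge at one end; the terminal node there is the unique long simple root (C_6), so the type is C_6 (the algebra sp(12)).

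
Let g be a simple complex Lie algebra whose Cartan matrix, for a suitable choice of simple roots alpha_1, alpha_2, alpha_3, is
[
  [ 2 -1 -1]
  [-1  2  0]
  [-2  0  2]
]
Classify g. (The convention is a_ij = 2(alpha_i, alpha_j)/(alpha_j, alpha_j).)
C_3 (sp(6))

The matrix has rank 3 with 2's on the diagonal. Reading the off-diagonal entries as Dynkin edges (a single edge where a_ij = a_ji = -1; a double or triple edge where a_ij * a_ji = 2 or 3), the diagram is a chain of 3 nodes with a double edge at one end; the terminal node there is the unique long simple root (C_3). One simple-root ordering that puts it in standard form is (alpha_2, alpha_1, alpha_3). So the algebra is type C_3, i.e. sp(6).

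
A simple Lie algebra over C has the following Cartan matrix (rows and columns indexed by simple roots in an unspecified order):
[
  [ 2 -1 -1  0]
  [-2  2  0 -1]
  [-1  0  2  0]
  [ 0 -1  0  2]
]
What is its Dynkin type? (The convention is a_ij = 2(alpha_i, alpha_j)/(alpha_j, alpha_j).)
F_4

The matrix has rank 4 with 2's on the diagonal. Reading the off-diagonal entries as Dynkin edges (a single edge where a_ij = a_ji = -1; a double or triple edge where a_ij * a_ji = 2 or 3), the diagram is a chain of 4 nodes with a double edge between the middle two (F_4). One simple-root ordering that puts it in standard form is (alpha_4, alpha_2, alpha_1, alpha_3). So the algebra is type F_4.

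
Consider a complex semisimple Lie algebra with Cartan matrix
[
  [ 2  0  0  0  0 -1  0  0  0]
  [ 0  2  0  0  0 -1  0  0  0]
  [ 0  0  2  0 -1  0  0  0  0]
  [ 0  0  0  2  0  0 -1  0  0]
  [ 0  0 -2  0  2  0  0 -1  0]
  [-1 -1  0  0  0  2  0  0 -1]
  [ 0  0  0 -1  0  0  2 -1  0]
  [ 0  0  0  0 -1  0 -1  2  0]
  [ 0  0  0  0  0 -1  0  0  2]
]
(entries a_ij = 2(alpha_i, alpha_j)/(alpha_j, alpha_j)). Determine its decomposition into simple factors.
B_5 (so(11)) + D_4 (so(8))

The diagram associated to this matrix has two connected components: the simple roots {alpha_3, alpha_4, alpha_5, alpha_7, alpha_8} form a chain of 5 nodes with a double edge at one end; the terminal node there is the unique short simple root (B_5), and {alpha_1, alpha_2, alpha_6, alpha_9} form a chain of 2 nodes with a fork of two nodes at one end (D_4). A semisimple Lie algebra decomposes uniquely as the direct sum of simple ideals, one per connected component of its Dynkin diagram, so g ≅ B_5 ⊕ D_4 (dimension 55 + 28 = 83).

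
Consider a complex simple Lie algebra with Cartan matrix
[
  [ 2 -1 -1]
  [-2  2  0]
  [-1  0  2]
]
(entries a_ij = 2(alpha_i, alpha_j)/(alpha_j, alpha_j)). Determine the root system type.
The matrix has rank 3 with 2's on the diagonal. Reading the off-diagonal entries as Dynkin edges (a single edge where a_ij = a_ji = -1; a double or triple edge where a_ij * a_ji = 2 or 3), the diagram is a chain of 3 nodes with a double edge at one end; the terminal node there is the unique long simple root (C_3). One simple-root ordering that puts it in standard form is (alpha_3, alpha_1, alpha_2). So the algebra is type C_3, i.e. sp(6).

type C_3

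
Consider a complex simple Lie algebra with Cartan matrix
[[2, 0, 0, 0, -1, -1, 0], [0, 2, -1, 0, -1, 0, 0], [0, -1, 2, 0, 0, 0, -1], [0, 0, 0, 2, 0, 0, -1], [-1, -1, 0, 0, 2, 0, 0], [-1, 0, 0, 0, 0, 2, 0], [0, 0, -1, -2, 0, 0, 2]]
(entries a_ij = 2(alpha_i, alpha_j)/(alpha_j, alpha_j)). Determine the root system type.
type B_7

The matrix has rank 7 with 2's on the diagonal. Reading the off-diagonal entries as Dynkin edges (a single edge where a_ij = a_ji = -1; a double or triple edge where a_ij * a_ji = 2 or 3), the diagram is a chain of 7 nodes with a double edge at one end; the terminal node there is the unique short simple root (B_7). One simple-root ordering that puts it in standard form is (alpha_6, alpha_1, alpha_5, alpha_2, alpha_3, alpha_7, alpha_4). So the algebra is type B_7, i.e. so(15).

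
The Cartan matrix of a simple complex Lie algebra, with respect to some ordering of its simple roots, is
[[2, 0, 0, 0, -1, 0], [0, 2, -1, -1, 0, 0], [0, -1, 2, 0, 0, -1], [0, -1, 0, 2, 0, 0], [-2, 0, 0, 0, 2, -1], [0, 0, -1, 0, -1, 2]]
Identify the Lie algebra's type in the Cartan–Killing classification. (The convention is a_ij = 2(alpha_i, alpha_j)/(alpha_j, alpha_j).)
The matrix has rank 6 with 2's on the diagonal. Reading the off-diagonal entries as Dynkin edges (a single edge where a_ij = a_ji = -1; a double or triple edge where a_ij * a_ji = 2 or 3), the diagram is a chain of 6 nodes with a double edge at one end; the terminal node there is the unique short simple root (B_6). One simple-root ordering that puts it in standard form is (alpha_4, alpha_2, alpha_3, alpha_6, alpha_5, alpha_1). So the algebra is type B_6, i.e. so(13).

B_6 (so(13))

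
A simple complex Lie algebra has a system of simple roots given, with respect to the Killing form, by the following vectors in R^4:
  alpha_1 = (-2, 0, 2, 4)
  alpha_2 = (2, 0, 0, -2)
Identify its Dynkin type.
type G_2

Compute the Cartan integers a_ij = 2(alpha_i, alpha_j)/(alpha_j, alpha_j); the resulting 2x2 Cartan matrix is
[[2, -3], [-1, 2]].
The roots have two lengths (squared-length ratio 3:1); the short ones are alpha_{2}. The associated Dynkin diagram is two nodes joined by a triple edge (G_2), so the type is G_2.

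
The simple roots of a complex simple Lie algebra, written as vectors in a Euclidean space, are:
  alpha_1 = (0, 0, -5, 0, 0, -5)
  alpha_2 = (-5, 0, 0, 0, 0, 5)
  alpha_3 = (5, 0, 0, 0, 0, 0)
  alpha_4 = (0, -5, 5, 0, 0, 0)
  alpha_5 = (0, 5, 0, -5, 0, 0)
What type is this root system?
B_5 (so(11))

Compute the Cartan integers a_ij = 2(alpha_i, alpha_j)/(alpha_j, alpha_j); the resulting 5x5 Cartan matrix is
[[2, -1, 0, -1, 0], [-1, 2, -2, 0, 0], [0, -1, 2, 0, 0], [-1, 0, 0, 2, -1], [0, 0, 0, -1, 2]].
The roots have two lengths (squared-length ratio 2:1); the short ones are alpha_{3}. The associated Dynkin diagram is a chain of 5 nodes with a double edge at one end; the terminal node there is the unique short simple root (B_5), so the type is B_5 (the algebra so(11)).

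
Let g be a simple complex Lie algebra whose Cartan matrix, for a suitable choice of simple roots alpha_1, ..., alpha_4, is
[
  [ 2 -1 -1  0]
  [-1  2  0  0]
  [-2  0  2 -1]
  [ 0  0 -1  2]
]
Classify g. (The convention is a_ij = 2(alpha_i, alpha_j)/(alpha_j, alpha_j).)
The matrix has rank 4 with 2's on the diagonal. Reading the off-diagonal entries as Dynkin edges (a single edge where a_ij = a_ji = -1; a double or triple edge where a_ij * a_ji = 2 or 3), the diagram is a chain of 4 nodes with a double edge between the middle two (F_4). One simple-root ordering that puts it in standard form is (alpha_4, alpha_3, alpha_1, alpha_2). So the algebra is type F_4.

F4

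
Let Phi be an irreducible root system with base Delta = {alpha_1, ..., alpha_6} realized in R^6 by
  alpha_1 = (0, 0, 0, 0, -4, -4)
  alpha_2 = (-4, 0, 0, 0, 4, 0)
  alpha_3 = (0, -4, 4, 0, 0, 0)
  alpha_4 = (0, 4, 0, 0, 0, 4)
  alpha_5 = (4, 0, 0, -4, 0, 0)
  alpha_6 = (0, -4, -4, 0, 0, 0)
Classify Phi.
Compute the Cartan integers a_ij = 2(alpha_i, alpha_j)/(alpha_j, alpha_j); the resulting 6x6 Cartan matrix is
[[2, -1, 0, -1, 0, 0], [-1, 2, 0, 0, -1, 0], [0, 0, 2, -1, 0, 0], [-1, 0, -1, 2, 0, -1], [0, -1, 0, 0, 2, 0], [0, 0, 0, -1, 0, 2]].
All simple roots have the same length, so the diagram is simply laced. The associated Dynkin diagram is a chain of 4 nodes with a fork of two nodes at one end (D_6), so the type is D_6 (the algebra so(12)).

D6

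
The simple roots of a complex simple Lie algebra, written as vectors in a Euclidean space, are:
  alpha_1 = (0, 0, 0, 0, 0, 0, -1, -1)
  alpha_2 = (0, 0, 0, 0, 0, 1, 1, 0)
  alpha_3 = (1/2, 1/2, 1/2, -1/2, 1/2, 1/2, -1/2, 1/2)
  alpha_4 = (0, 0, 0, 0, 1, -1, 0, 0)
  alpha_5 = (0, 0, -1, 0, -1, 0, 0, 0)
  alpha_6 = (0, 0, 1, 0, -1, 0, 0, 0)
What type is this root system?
E_6

Compute the Cartan integers a_ij = 2(alpha_i, alpha_j)/(alpha_j, alpha_j); the resulting 6x6 Cartan matrix is
[[2, -1, 0, 0, 0, 0], [-1, 2, 0, -1, 0, 0], [0, 0, 2, 0, -1, 0], [0, -1, 0, 2, -1, -1], [0, 0, -1, -1, 2, 0], [0, 0, 0, -1, 0, 2]].
All simple roots have the same length, so the diagram is simply laced. The associated Dynkin diagram is a chain of 5 nodes with one extra node attached to the third node from one end (E_6), so the type is E_6.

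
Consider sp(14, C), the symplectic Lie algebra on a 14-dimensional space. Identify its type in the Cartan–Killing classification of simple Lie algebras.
C_7

This is sp(14), which has dimension 14(14+1)/2 = 105 and rank 14/2 = 7. In the classification of classical Lie algebras, the symplectic algebra sp(2n) has type C_n; here n = 7, so the Dynkin diagram is a chain of 7 nodes with a double edge at one end; the terminal node there is the unique long simple root (C_7). Hence the type is C_7.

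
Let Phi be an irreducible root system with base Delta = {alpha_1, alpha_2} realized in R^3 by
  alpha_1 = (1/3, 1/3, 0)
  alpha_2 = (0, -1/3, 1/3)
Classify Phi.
A2

Compute the Cartan integers a_ij = 2(alpha_i, alpha_j)/(alpha_j, alpha_j); the resulting 2x2 Cartan matrix is
[[2, -1], [-1, 2]].
All simple roots have the same length, so the diagram is simply laced. The associated Dynkin diagram is a chain of 2 nodes with single edges (A_2), so the type is A_2 (the algebra sl(3)).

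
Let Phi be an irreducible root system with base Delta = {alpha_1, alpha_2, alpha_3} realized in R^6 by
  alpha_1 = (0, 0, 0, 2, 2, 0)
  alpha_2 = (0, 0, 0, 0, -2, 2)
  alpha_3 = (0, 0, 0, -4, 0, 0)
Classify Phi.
Compute the Cartan integers a_ij = 2(alpha_i, alpha_j)/(alpha_j, alpha_j); the resulting 3x3 Cartan matrix is
[[2, -1, -1], [-1, 2, 0], [-2, 0, 2]].
The roots have two lengths (squared-length ratio 2:1); the short ones are alpha_{1,2}. The associated Dynkin diagram is a chain of 3 nodes with a double edge at one end; the terminal node there is the unique long simple root (C_3), so the type is C_3 (the algebra sp(6)).

type C_3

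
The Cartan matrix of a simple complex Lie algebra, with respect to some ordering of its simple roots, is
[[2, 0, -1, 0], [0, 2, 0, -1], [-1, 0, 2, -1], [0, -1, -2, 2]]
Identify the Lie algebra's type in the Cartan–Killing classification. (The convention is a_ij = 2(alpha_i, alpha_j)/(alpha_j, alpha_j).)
The matrix has rank 4 with 2's on the diagonal. Reading the off-diagonal entries as Dynkin edges (a single edge where a_ij = a_ji = -1; a double or triple edge where a_ij * a_ji = 2 or 3), the diagram is a chain of 4 nodes with a double edge between the middle two (F_4). One simple-root ordering that puts it in standard form is (alpha_2, alpha_4, alpha_3, alpha_1). So the algebra is type F_4.

F_4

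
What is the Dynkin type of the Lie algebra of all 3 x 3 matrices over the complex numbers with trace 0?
A2

This is sl(3), which has dimension 3^2 - 1 = 8 and rank 3 - 1 = 2 (a Cartan subalgebra is the diagonal traceless matrices). In the classification of classical Lie algebras, the special linear algebra sl(n+1) has type A_n; here n = 2, so the Dynkin diagram is a chain of 2 nodes with single edges (A_2). Hence the type is A_2.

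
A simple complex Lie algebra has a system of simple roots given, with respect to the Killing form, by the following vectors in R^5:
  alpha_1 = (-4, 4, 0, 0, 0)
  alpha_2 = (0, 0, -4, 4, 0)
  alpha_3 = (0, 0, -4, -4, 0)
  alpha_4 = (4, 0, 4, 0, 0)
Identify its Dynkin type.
D4

Compute the Cartan integers a_ij = 2(alpha_i, alpha_j)/(alpha_j, alpha_j); the resulting 4x4 Cartan matrix is
[[2, 0, 0, -1], [0, 2, 0, -1], [0, 0, 2, -1], [-1, -1, -1, 2]].
All simple roots have the same length, so the diagram is simply laced. The associated Dynkin diagram is a chain of 2 nodes with a fork of two nodes at one end (D_4), so the type is D_4 (the algebra so(8)).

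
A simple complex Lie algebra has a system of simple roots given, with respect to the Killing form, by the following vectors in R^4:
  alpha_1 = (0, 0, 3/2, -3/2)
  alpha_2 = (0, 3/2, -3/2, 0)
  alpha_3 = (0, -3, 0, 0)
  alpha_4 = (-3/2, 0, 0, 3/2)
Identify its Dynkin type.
Compute the Cartan integers a_ij = 2(alpha_i, alpha_j)/(alpha_j, alpha_j); the resulting 4x4 Cartan matrix is
[[2, -1, 0, -1], [-1, 2, -1, 0], [0, -2, 2, 0], [-1, 0, 0, 2]].
The roots have two lengths (squared-length ratio 2:1); the short ones are alpha_{1,2,4}. The associated Dynkin diagram is a chain of 4 nodes with a double edge at one end; the terminal node there is the unique long simple root (C_4), so the type is C_4 (the algebra sp(8)).

type C_4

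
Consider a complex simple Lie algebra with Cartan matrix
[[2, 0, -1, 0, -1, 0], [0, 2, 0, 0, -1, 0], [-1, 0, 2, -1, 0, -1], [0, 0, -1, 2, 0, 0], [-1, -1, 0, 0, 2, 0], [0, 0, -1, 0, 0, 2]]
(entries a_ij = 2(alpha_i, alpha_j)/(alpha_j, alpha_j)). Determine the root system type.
The matrix has rank 6 with 2's on the diagonal. Reading the off-diagonal entries as Dynkin edges (a single edge where a_ij = a_ji = -1; a double or triple edge where a_ij * a_ji = 2 or 3), the diagram is a chain of 4 nodes with a fork of two nodes at one end (D_6). One simple-root ordering that puts it in standard form is (alpha_2, alpha_5, alpha_1, alpha_3, alpha_6, alpha_4). So the algebra is type D_6, i.e. so(12).

D6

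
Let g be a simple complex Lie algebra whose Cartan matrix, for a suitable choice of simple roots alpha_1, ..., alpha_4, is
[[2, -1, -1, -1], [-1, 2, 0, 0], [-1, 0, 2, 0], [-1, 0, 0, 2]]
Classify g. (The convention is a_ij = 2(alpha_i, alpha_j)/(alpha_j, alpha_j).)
type D_4

The matrix has rank 4 with 2's on the diagonal. Reading the off-diagonal entries as Dynkin edges (a single edge where a_ij = a_ji = -1; a double or triple edge where a_ij * a_ji = 2 or 3), the diagram is a chain of 2 nodes with a fork of two nodes at one end (D_4). One simple-root ordering that puts it in standard form is (alpha_3, alpha_1, alpha_4, alpha_2). So the algebra is type D_4, i.e. so(8).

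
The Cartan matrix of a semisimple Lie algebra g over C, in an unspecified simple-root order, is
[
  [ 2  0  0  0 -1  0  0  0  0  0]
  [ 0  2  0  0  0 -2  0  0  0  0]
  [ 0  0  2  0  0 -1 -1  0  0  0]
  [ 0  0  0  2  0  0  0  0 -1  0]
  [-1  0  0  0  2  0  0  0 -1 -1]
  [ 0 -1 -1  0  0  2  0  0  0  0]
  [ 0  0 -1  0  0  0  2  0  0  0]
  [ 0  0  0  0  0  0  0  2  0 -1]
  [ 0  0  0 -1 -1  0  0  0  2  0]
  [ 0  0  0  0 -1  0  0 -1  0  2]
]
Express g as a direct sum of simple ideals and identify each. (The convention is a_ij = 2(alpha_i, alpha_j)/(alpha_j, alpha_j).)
The diagram associated to this matrix has two connected components: the simple roots {alpha_2, alpha_3, alpha_6, alpha_7} form a chain of 4 nodes with a double edge at one end; the terminal node there is the unique long simple root (C_4), and {alpha_1, alpha_4, alpha_5, alpha_8, alpha_9, alpha_10} form a chain of 5 nodes with one extra node attached to the third node from one end (E_6). A semisimple Lie algebra decomposes uniquely as the direct sum of simple ideals, one per connected component of its Dynkin diagram, so g ≅ C_4 ⊕ E_6 (dimension 36 + 78 = 114).

C4 + E6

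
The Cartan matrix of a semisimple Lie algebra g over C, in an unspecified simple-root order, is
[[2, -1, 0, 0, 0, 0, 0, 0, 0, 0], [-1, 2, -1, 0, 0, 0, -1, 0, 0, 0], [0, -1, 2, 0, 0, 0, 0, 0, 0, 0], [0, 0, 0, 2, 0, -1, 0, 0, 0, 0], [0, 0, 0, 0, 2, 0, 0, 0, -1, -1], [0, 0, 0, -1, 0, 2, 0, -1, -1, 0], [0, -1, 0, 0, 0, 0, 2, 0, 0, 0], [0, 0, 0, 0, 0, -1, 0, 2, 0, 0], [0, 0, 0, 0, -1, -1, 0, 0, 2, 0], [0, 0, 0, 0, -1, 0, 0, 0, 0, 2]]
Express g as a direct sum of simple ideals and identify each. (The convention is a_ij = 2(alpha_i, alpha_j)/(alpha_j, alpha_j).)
The diagram associated to this matrix has two connected components: the simple roots {alpha_1, alpha_2, alpha_3, alpha_7} form a chain of 2 nodes with a fork of two nodes at one end (D_4), and {alpha_4, alpha_5, alpha_6, alpha_8, alpha_9, alpha_10} form a chain of 4 nodes with a fork of two nodes at one end (D_6). A semisimple Lie algebra decomposes uniquely as the direct sum of simple ideals, one per connected component of its Dynkin diagram, so g ≅ D_4 ⊕ D_6 (dimension 28 + 66 = 94).

D_4 ⊕ D_6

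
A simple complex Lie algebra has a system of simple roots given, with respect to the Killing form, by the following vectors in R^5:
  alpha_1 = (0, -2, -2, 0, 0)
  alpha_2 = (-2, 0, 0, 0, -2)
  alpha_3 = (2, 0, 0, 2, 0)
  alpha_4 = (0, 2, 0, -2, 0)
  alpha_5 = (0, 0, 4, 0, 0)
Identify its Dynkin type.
Compute the Cartan integers a_ij = 2(alpha_i, alpha_j)/(alpha_j, alpha_j); the resulting 5x5 Cartan matrix is
[[2, 0, 0, -1, -1], [0, 2, -1, 0, 0], [0, -1, 2, -1, 0], [-1, 0, -1, 2, 0], [-2, 0, 0, 0, 2]].
The roots have two lengths (squared-length ratio 2:1); the short ones are alpha_{1,2,3,4}. The associated Dynkin diagram is a chain of 5 nodes with a double edge at one end; the terminal node there is the unique long simple root (C_5), so the type is C_5 (the algebra sp(10)).

C_5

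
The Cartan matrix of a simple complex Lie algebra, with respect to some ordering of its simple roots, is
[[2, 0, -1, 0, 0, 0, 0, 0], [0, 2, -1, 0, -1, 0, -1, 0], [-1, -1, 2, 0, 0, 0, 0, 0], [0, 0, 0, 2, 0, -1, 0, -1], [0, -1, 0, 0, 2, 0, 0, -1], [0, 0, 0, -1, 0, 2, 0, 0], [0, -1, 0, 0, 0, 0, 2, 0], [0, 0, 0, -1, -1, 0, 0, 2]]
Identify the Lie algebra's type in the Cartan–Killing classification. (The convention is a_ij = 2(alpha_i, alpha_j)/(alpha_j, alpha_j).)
E8

The matrix has rank 8 with 2's on the diagonal. Reading the off-diagonal entries as Dynkin edges (a single edge where a_ij = a_ji = -1; a double or triple edge where a_ij * a_ji = 2 or 3), the diagram is a chain of 7 nodes with one extra node attached to the third node from one end (E_8). One simple-root ordering that puts it in standard form is (alpha_1, alpha_7, alpha_3, alpha_2, alpha_5, alpha_8, alpha_4, alpha_6). So the algebra is type E_8.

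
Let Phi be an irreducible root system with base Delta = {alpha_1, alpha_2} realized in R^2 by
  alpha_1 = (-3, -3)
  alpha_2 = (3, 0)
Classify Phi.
Compute the Cartan integers a_ij = 2(alpha_i, alpha_j)/(alpha_j, alpha_j); the resulting 2x2 Cartan matrix is
[[2, -2], [-1, 2]].
The roots have two lengths (squared-length ratio 2:1); the short ones are alpha_{2}. The associated Dynkin diagram is a chain of 2 nodes with a double edge at one end; the terminal node there is the unique short simple root (B_2), so the type is B_2 (the algebra so(5)).

B_2 (so(5))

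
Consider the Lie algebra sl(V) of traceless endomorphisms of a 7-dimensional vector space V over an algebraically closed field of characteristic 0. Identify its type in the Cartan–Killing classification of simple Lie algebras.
A6

This is sl(7), which has dimension 7^2 - 1 = 48 and rank 7 - 1 = 6 (a Cartan subalgebra is the diagonal traceless matrices). In the classification of classical Lie algebras, the special linear algebra sl(n+1) has type A_n; here n = 6, so the Dynkin diagram is a chain of 6 nodes with single edges (A_6). Hence the type is A_6.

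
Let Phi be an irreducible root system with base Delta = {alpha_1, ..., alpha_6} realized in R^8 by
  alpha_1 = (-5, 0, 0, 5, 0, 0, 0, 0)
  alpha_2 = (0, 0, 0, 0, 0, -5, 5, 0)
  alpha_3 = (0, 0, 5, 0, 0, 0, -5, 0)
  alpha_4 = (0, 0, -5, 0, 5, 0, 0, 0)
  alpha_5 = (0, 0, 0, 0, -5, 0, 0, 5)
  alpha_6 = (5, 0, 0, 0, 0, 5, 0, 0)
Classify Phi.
type A_6

Compute the Cartan integers a_ij = 2(alpha_i, alpha_j)/(alpha_j, alpha_j); the resulting 6x6 Cartan matrix is
[[2, 0, 0, 0, 0, -1], [0, 2, -1, 0, 0, -1], [0, -1, 2, -1, 0, 0], [0, 0, -1, 2, -1, 0], [0, 0, 0, -1, 2, 0], [-1, -1, 0, 0, 0, 2]].
All simple roots have the same length, so the diagram is simply laced. The associated Dynkin diagram is a chain of 6 nodes with single edges (A_6), so the type is A_6 (the algebra sl(7)).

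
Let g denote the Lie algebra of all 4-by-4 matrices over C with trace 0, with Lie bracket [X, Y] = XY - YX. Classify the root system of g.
This is sl(4), which has dimension 4^2 - 1 = 15 and rank 4 - 1 = 3 (a Cartan subalgebra is the diagonal traceless matrices). In the classification of classical Lie algebras, the special linear algebra sl(n+1) has type A_n; here n = 3, so the Dynkin diagram is a chain of 3 nodes with single edges (A_3). Hence the type is A_3.

type A_3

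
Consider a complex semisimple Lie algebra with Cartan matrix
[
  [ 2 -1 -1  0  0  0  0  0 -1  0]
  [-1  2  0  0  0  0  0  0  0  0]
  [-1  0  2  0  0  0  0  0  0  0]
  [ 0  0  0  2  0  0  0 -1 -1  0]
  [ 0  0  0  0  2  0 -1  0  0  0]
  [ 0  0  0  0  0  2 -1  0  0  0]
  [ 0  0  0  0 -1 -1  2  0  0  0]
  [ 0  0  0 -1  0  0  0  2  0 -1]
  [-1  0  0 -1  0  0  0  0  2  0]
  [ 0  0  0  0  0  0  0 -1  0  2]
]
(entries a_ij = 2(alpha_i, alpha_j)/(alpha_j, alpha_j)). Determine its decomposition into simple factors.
The diagram associated to this matrix has two connected components: the simple roots {alpha_5, alpha_6, alpha_7} form a chain of 3 nodes with single edges (A_3), and {alpha_1, alpha_2, alpha_3, alpha_4, alpha_8, alpha_9, alpha_10} form a chain of 5 nodes with a fork of two nodes at one end (D_7). A semisimple Lie algebra decomposes uniquely as the direct sum of simple ideals, one per connected component of its Dynkin diagram, so g ≅ A_3 ⊕ D_7 (dimension 15 + 91 = 106).

A3 ⊕ D7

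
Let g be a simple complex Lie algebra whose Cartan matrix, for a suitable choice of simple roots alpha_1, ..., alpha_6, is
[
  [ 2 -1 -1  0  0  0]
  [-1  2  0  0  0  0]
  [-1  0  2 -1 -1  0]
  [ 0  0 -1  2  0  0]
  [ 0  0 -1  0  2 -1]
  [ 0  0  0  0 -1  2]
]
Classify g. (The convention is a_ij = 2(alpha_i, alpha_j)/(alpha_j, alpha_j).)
The matrix has rank 6 with 2's on the diagonal. Reading the off-diagonal entries as Dynkin edges (a single edge where a_ij = a_ji = -1; a double or triple edge where a_ij * a_ji = 2 or 3), the diagram is a chain of 5 nodes with one extra node attached to the third node from one end (E_6). One simple-root ordering that puts it in standard form is (alpha_6, alpha_4, alpha_5, alpha_3, alpha_1, alpha_2). So the algebra is type E_6.

type E_6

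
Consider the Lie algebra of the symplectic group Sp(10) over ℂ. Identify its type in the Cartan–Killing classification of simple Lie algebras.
This is sp(10), which has dimension 10(10+1)/2 = 55 and rank 10/2 = 5. In the classification of classical Lie algebras, the symplectic algebra sp(2n) has type C_n; here n = 5, so the Dynkin diagram is a chain of 5 nodes with a double edge at one end; the terminal node there is the unique long simple root (C_5). Hence the type is C_5.

type C_5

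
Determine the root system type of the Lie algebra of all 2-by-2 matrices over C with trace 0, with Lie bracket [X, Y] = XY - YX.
type A_1

This is sl(2), which has dimension 2^2 - 1 = 3 and rank 2 - 1 = 1 (a Cartan subalgebra is the diagonal traceless matrices). In the classification of classical Lie algebras, the special linear algebra sl(n+1) has type A_n; here n = 1, so the Dynkin diagram is a chain of 1 nodes with single edges (A_1). Hence the type is A_1.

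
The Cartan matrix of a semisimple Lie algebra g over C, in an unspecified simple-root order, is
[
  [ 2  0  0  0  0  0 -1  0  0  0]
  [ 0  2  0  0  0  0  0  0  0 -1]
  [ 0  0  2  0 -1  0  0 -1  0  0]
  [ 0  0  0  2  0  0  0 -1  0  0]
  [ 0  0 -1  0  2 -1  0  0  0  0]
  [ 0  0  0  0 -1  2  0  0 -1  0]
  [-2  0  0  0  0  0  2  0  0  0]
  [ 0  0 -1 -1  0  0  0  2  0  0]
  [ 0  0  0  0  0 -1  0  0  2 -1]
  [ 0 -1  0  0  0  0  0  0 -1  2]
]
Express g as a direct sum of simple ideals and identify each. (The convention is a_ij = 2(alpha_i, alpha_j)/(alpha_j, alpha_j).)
The diagram associated to this matrix has two connected components: the simple roots {alpha_2, alpha_3, alpha_4, alpha_5, alpha_6, alpha_8, alpha_9, alpha_10} form a chain of 8 nodes with single edges (A_8), and {alpha_1, alpha_7} form a chain of 2 nodes with a double edge at one end; the terminal node there is the unique short simple root (B_2). A semisimple Lie algebra decomposes uniquely as the direct sum of simple ideals, one per connected component of its Dynkin diagram, so g ≅ A_8 ⊕ B_2 (dimension 80 + 10 = 90).

type A_8 ⊕ type B_2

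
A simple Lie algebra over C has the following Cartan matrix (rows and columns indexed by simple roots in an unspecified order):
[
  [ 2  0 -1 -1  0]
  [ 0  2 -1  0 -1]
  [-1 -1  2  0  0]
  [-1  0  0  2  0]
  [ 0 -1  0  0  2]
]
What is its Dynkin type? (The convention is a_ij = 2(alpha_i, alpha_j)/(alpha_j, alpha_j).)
type A_5

The matrix has rank 5 with 2's on the diagonal. Reading the off-diagonal entries as Dynkin edges (a single edge where a_ij = a_ji = -1; a double or triple edge where a_ij * a_ji = 2 or 3), the diagram is a chain of 5 nodes with single edges (A_5). One simple-root ordering that puts it in standard form is (alpha_5, alpha_2, alpha_3, alpha_1, alpha_4). So the algebra is type A_5, i.e. sl(6).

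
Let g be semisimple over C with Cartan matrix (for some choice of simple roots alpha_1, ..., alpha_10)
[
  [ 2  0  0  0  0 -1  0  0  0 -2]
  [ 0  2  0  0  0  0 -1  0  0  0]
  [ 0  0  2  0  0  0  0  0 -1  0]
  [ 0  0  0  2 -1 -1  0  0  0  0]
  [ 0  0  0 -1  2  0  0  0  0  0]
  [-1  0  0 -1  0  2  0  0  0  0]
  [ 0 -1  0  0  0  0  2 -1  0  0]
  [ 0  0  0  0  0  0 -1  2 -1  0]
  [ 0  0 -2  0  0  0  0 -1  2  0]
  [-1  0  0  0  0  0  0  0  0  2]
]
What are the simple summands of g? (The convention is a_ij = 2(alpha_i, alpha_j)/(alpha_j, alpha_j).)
The diagram associated to this matrix has two connected components: the simple roots {alpha_1, alpha_4, alpha_5, alpha_6, alpha_10} form a chain of 5 nodes with a double edge at one end; the terminal node there is the unique short simple root (B_5), and {alpha_2, alpha_3, alpha_7, alpha_8, alpha_9} form a chain of 5 nodes with a double edge at one end; the terminal node there is the unique short simple root (B_5). A semisimple Lie algebra decomposes uniquely as the direct sum of simple ideals, one per connected component of its Dynkin diagram, so g ≅ B_5 ⊕ B_5 (dimension 55 + 55 = 110).

B_5 ⊕ B_5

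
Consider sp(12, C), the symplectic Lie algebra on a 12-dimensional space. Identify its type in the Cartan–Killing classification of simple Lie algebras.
type C_6

This is sp(12), which has dimension 12(12+1)/2 = 78 and rank 12/2 = 6. In the classification of classical Lie algebras, the symplectic algebra sp(2n) has type C_n; here n = 6, so the Dynkin diagram is a chain of 6 nodes with a double edge at one end; the terminal node there is the unique long simple root (C_6). Hence the type is C_6.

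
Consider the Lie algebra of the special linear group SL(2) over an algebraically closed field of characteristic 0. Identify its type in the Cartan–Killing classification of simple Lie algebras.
A1

This is sl(2), which has dimension 2^2 - 1 = 3 and rank 2 - 1 = 1 (a Cartan subalgebra is the diagonal traceless matrices). In the classification of classical Lie algebras, the special linear algebra sl(n+1) has type A_n; here n = 1, so the Dynkin diagram is a chain of 1 nodes with single edges (A_1). Hence the type is A_1.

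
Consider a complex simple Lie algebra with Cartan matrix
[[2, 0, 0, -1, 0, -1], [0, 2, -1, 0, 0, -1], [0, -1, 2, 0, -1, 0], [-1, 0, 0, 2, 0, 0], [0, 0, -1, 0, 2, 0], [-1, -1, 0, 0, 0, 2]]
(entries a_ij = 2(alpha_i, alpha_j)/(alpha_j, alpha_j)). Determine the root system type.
type A_6

The matrix has rank 6 with 2's on the diagonal. Reading the off-diagonal entries as Dynkin edges (a single edge where a_ij = a_ji = -1; a double or triple edge where a_ij * a_ji = 2 or 3), the diagram is a chain of 6 nodes with single edges (A_6). One simple-root ordering that puts it in standard form is (alpha_5, alpha_3, alpha_2, alpha_6, alpha_1, alpha_4). So the algebra is type A_6, i.e. sl(7).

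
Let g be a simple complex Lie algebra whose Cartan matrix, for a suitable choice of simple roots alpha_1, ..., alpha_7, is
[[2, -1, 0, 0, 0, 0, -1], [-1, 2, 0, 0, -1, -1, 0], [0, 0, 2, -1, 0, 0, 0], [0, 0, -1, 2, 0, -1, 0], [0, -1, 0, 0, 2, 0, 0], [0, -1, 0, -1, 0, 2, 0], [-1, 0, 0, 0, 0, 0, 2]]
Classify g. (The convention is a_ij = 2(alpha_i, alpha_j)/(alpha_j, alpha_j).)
E7

The matrix has rank 7 with 2's on the diagonal. Reading the off-diagonal entries as Dynkin edges (a single edge where a_ij = a_ji = -1; a double or triple edge where a_ij * a_ji = 2 or 3), the diagram is a chain of 6 nodes with one extra node attached to the third node from one end (E_7). One simple-root ordering that puts it in standard form is (alpha_7, alpha_5, alpha_1, alpha_2, alpha_6, alpha_4, alpha_3). So the algebra is type E_7.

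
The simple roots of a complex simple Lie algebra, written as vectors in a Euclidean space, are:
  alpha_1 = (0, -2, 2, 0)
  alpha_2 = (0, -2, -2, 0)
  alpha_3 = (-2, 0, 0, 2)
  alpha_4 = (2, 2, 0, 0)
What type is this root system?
type D_4

Compute the Cartan integers a_ij = 2(alpha_i, alpha_j)/(alpha_j, alpha_j); the resulting 4x4 Cartan matrix is
[[2, 0, 0, -1], [0, 2, 0, -1], [0, 0, 2, -1], [-1, -1, -1, 2]].
All simple roots have the same length, so the diagram is simply laced. The associated Dynkin diagram is a chain of 2 nodes with a fork of two nodes at one end (D_4), so the type is D_4 (the algebra so(8)).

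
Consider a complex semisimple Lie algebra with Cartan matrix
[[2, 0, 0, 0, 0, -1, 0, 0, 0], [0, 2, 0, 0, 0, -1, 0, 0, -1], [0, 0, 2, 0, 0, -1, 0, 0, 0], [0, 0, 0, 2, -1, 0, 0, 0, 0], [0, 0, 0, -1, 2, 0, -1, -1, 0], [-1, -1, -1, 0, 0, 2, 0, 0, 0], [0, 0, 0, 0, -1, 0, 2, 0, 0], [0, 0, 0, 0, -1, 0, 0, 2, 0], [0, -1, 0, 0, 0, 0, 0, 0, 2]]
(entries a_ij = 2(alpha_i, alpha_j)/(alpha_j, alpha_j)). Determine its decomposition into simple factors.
The diagram associated to this matrix has two connected components: the simple roots {alpha_4, alpha_5, alpha_7, alpha_8} form a chain of 2 nodes with a fork of two nodes at one end (D_4), and {alpha_1, alpha_2, alpha_3, alpha_6, alpha_9} form a chain of 3 nodes with a fork of two nodes at one end (D_5). A semisimple Lie algebra decomposes uniquely as the direct sum of simple ideals, one per connected component of its Dynkin diagram, so g ≅ D_4 ⊕ D_5 (dimension 28 + 45 = 73).

D_4 (so(8)) ⊕ D_5 (so(10))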